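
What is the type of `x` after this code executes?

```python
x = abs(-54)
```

abs() of int returns int

int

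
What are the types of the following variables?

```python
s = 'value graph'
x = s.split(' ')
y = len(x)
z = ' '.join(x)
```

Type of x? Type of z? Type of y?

str.split() returns list; str.join() returns str; len() returns int

list, str, int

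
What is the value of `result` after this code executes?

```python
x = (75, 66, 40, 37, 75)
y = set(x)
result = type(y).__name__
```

x is tuple; y is set; result = 'set'

'set'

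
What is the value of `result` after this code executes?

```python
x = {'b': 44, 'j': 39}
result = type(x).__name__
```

x is dict; result = 'dict'

'dict'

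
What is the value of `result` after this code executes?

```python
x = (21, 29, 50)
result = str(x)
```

x = (21, 29, 50); result = '(21, 29, 50)'

'(21, 29, 50)'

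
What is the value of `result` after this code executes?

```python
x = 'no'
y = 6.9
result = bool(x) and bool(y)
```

x = 'no'; y = 6.9; result = True

True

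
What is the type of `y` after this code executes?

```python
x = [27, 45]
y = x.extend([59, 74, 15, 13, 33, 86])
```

list.extend() returns None

NoneType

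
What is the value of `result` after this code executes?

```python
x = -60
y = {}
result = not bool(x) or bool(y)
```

x = -60; y = {}; result = False

False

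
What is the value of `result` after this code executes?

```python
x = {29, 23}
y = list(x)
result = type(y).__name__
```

x is set; y is list; result = 'list'

'list'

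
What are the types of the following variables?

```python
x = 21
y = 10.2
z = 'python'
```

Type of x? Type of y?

x is assigned a bare integer (no decimal point), so it is an int; y is assigned a number with a decimal point, so it is a float

int, float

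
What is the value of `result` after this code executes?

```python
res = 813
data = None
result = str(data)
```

res = 813; data = None; result = 'None'

'None'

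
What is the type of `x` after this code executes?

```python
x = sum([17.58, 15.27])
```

sum() of floats returns float

float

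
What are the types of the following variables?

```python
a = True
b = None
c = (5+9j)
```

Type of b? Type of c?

b is assigned None, whose type is NoneType; c is assigned (5+9j), an int plus an imaginary literal (j suffix), which evaluates to complex

NoneType, complex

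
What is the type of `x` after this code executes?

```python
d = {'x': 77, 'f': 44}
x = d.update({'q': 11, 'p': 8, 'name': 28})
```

dict.update() returns None

NoneType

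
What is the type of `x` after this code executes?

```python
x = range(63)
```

range() returns a range object

range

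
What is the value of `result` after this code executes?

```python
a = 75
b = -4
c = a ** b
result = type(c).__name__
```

a is int; b is int; c is float; result = 'float'

'float'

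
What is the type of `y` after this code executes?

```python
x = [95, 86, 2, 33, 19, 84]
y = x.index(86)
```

list.index() returns int

int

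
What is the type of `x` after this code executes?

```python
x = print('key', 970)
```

print() returns None

NoneType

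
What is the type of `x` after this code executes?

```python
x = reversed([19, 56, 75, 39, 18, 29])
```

reversed() on a list returns list_reverseiterator

list_reverseiterator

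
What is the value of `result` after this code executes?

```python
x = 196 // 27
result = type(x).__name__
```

x is int; result = 'int'

'int'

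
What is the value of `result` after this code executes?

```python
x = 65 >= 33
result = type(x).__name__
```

x is bool; result = 'bool'

'bool'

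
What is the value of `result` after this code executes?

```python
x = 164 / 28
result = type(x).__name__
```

x is float; result = 'float'

'float'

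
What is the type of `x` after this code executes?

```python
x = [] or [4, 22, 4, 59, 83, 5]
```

'or' returns first truthy value (list)

list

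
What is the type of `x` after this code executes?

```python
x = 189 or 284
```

'or' returns first truthy value (int)

int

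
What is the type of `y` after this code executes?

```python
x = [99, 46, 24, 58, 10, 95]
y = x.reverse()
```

list.reverse() returns None

NoneType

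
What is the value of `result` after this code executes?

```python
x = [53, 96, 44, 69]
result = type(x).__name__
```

x is list; result = 'list'

'list'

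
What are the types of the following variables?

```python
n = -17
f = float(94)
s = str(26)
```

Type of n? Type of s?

n is assigned a bare integer (no decimal point), so it is an int; s is assigned the result of calling str(), which returns a str

int, str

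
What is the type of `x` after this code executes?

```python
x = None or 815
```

'or' with None returns the other truthy value

int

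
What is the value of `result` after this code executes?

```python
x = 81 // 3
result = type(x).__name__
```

x is int; result = 'int'

'int'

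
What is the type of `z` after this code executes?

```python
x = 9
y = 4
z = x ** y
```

positive int ** positive int = int

int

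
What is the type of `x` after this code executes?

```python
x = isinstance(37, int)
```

isinstance() returns bool

bool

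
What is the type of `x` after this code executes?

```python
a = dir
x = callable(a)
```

callable() returns bool

bool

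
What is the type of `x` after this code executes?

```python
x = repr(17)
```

repr() returns str

str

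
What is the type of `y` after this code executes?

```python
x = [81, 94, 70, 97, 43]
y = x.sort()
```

list.sort() returns None (mutates in place)

NoneType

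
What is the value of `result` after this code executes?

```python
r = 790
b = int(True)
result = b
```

r = 790; b = 1; result = 1

1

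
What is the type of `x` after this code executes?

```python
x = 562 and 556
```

'and' with truthy values returns last operand (int)

int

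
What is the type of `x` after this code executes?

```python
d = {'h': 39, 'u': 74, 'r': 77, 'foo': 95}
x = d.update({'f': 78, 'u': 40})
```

dict.update() returns None

NoneType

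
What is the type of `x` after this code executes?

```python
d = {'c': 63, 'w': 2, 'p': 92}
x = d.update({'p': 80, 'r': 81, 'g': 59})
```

dict.update() returns None

NoneType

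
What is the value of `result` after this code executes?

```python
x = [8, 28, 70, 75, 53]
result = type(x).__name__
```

x is list; result = 'list'

'list'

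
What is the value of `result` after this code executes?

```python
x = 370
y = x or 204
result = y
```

x = 370; y = 370; result = 370

370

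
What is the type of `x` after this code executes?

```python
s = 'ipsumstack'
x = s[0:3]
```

Slicing a str returns str

str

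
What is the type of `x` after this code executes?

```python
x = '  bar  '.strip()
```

str.strip() returns str

str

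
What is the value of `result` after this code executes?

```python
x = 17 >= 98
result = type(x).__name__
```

x is bool; result = 'bool'

'bool'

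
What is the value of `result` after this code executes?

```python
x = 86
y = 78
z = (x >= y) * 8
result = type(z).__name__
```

x is int; y is int; z is int; result = 'int'

'int'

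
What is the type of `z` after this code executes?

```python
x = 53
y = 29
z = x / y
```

int / int = float

float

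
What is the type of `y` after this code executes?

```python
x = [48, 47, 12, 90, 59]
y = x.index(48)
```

list.index() returns int

int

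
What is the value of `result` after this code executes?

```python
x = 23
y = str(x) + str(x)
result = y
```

x = 23; y = '2323'; result = '2323'

'2323'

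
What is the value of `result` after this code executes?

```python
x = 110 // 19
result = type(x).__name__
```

x is int; result = 'int'

'int'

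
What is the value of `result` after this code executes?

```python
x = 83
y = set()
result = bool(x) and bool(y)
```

x = 83; y = set(); result = False

False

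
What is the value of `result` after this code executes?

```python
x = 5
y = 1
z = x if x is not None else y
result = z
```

x = 5; y = 1; z = 5; result = 5

5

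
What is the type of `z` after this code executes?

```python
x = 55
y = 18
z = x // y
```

int // int = int

int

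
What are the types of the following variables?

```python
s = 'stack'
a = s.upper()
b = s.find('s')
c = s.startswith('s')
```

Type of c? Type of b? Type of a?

startswith() returns bool; find() returns int; upper() returns str

bool, int, str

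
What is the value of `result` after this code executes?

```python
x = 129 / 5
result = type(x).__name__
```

x is float; result = 'float'

'float'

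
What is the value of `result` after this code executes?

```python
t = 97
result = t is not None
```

t = 97; result = True

True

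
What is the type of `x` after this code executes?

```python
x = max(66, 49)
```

max() of ints returns int

int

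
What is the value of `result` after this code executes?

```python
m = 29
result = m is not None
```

m = 29; result = True

True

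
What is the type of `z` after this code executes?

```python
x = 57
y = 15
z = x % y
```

int % int = int

int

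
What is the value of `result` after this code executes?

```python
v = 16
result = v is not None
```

v = 16; result = True

True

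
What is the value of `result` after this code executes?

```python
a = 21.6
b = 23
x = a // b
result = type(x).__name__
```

a is float; b is int; x is float; result = 'float'

'float'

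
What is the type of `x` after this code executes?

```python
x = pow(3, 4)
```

pow(int, int) returns int

int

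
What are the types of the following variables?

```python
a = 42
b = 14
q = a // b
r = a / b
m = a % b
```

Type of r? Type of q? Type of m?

/ returns float; // returns int; % of ints returns int

float, int, int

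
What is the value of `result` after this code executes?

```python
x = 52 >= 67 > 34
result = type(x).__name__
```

x is bool; result = 'bool'

'bool'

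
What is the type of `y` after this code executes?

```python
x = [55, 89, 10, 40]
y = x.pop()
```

list.pop() returns the popped element

int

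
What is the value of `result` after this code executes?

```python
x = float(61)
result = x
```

x = 61.0; result = 61.0

61.0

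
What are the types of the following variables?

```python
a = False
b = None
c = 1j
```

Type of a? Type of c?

a is assigned the constant False, which has type bool; c is assigned 1j, an imaginary literal (j suffix), which has type complex

bool, complex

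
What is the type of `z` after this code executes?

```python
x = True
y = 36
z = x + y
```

bool + int = int (bool is subclass of int)

int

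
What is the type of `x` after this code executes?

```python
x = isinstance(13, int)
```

isinstance() returns bool

bool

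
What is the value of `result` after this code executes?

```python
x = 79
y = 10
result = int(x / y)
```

x = 79; y = 10; result = 7

7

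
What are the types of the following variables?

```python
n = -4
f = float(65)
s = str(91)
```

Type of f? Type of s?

f is assigned the result of calling float(), which returns a float; s is assigned the result of calling str(), which returns a str

float, str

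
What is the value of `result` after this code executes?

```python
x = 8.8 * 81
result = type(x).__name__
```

x is float; result = 'float'

'float'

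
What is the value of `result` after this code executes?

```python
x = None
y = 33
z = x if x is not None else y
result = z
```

x = None; y = 33; z = 33; result = 33

33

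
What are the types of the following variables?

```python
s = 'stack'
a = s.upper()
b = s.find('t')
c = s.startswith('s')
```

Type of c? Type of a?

startswith() returns bool; upper() returns str

bool, str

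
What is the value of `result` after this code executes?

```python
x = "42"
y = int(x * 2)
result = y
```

x = '42'; y = 4242; result = 4242

4242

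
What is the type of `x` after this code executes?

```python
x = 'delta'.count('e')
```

str.count() returns int

int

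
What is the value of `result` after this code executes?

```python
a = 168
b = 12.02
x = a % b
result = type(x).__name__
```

a is int; b is float; x is float; result = 'float'

'float'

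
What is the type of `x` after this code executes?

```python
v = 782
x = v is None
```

'is' comparison returns bool

bool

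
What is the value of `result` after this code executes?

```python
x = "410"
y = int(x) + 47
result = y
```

x = '410'; y = 457; result = 457

457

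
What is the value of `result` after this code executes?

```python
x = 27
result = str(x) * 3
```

x = 27; result = '272727'

'272727'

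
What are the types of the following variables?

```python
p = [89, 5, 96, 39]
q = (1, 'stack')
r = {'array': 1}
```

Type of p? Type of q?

p is assigned a list literal (square brackets); q is assigned a tuple (parenthesized, comma-separated values)

list, tuple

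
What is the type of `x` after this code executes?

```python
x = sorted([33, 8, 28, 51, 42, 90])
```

sorted() always returns list

list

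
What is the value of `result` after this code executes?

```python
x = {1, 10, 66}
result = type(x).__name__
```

x is set; result = 'set'

'set'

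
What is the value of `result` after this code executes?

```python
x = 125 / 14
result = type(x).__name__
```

x is float; result = 'float'

'float'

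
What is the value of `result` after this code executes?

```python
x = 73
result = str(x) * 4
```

x = 73; result = '73737373'

'73737373'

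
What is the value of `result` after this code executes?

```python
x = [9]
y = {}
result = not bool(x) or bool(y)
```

x = [9]; y = {}; result = False

False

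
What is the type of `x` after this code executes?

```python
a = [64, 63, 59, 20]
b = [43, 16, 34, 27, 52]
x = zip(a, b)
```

zip() returns a zip object

zip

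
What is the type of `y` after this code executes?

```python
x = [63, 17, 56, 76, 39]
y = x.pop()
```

list.pop() returns the popped element

int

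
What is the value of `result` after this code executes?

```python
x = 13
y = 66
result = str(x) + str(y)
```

x = 13; y = 66; result = '1366'

'1366'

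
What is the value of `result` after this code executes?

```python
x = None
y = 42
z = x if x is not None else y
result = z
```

x = None; y = 42; z = 42; result = 42

42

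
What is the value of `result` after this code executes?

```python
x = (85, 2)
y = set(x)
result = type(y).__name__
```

x is tuple; y is set; result = 'set'

'set'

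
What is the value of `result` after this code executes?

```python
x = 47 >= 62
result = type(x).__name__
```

x is bool; result = 'bool'

'bool'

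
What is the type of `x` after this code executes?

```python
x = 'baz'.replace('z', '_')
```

str.replace() returns str

str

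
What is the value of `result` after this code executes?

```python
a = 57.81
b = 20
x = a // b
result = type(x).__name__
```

a is float; b is int; x is float; result = 'float'

'float'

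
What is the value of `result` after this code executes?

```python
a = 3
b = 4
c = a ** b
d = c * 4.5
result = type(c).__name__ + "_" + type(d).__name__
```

a is int; b is int; c is int; d is float; result = 'int_float'

'int_float'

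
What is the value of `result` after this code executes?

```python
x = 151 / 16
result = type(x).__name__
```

x is float; result = 'float'

'float'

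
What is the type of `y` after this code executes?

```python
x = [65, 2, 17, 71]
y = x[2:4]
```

Slicing a list returns a list

list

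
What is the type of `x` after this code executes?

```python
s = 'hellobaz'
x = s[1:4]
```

Slicing a str returns str

str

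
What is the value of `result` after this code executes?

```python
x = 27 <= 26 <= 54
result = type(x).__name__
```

x is bool; result = 'bool'

'bool'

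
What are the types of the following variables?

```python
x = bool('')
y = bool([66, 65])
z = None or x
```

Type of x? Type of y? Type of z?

bool() returns bool; bool() returns bool; None or bool returns the bool

bool, bool, bool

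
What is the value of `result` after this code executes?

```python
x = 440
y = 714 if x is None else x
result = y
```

x = 440; y = 440; result = 440

440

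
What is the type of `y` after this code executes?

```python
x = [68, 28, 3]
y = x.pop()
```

list.pop() returns the popped element

int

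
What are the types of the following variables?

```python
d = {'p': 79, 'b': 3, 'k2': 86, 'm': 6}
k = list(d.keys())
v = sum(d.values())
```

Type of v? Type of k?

sum of ints is int; list() converts to list

int, list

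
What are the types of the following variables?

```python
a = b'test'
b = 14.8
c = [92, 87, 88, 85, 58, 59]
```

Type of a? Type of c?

a is assigned a bytes literal (b'...' prefix); c is assigned a list literal (square brackets)

bytes, list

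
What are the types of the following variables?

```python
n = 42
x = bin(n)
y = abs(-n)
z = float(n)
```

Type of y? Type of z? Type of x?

abs() of int returns int; float() returns float; bin() returns str

int, float, str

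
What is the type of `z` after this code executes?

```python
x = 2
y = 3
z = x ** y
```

positive int ** positive int = int

int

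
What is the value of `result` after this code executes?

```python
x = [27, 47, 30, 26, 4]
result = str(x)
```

x = [27, 47, 30, 26, 4]; result = '[27, 47, 30, 26, 4]'

'[27, 47, 30, 26, 4]'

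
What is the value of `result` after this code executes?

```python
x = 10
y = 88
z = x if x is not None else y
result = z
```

x = 10; y = 88; z = 10; result = 10

10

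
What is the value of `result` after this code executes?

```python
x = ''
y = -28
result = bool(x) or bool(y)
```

x = ''; y = -28; result = True

True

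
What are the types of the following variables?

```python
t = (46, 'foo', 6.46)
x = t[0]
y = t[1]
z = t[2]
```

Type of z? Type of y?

tuple[2] is float; tuple[1] is str

float, str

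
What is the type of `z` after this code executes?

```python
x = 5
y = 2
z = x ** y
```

positive int ** positive int = int

int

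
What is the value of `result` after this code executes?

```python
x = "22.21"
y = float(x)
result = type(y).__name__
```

x is str; y is float; result = 'float'

'float'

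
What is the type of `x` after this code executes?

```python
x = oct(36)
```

oct() returns str representation

str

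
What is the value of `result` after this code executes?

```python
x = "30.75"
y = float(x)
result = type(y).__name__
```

x is str; y is float; result = 'float'

'float'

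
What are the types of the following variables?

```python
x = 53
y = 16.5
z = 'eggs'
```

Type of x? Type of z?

x is assigned a bare integer (no decimal point), so it is an int; z is assigned a quoted string literal, so it is a str

int, str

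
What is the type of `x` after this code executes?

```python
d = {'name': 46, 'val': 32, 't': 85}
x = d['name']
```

Accessing dict[str, int] with str key returns int

int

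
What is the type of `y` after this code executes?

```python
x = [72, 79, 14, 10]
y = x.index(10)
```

list.index() returns int

int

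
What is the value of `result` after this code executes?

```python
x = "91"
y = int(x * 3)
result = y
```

x = '91'; y = 919191; result = 919191

919191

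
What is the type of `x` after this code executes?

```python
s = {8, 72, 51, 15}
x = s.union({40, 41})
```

set.union() returns a new set

set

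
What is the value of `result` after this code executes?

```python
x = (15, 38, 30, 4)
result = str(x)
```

x = (15, 38, 30, 4); result = '(15, 38, 30, 4)'

'(15, 38, 30, 4)'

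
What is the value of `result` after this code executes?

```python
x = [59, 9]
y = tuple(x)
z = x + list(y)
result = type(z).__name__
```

x is list; y is tuple; z is list; result = 'list'

'list'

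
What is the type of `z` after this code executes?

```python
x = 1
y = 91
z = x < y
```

Comparison returns bool

bool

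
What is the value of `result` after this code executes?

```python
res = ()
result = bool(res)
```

res = (); result = False

False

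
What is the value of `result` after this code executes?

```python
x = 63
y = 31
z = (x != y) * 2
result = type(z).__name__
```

x is int; y is int; z is int; result = 'int'

'int'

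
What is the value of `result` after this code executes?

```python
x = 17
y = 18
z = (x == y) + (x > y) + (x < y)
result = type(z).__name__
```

x is int; y is int; z is int; result = 'int'

'int'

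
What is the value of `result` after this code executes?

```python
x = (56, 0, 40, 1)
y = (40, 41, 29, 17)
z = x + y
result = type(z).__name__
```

x is tuple; y is tuple; z is tuple; result = 'tuple'

'tuple'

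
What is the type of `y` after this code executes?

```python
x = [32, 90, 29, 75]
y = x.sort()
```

list.sort() returns None (mutates in place)

NoneType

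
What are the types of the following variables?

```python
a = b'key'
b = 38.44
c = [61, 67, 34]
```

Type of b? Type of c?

b is assigned a number with a decimal point, so it is a float; c is assigned a list literal (square brackets)

float, list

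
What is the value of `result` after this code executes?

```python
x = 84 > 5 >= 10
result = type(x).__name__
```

x is bool; result = 'bool'

'bool'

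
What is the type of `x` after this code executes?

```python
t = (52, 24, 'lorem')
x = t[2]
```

Index 2 of tuple is a str literal

str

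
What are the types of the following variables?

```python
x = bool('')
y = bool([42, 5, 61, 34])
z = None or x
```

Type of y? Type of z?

bool() returns bool; None or bool returns the bool

bool, bool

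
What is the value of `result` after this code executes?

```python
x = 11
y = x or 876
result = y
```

x = 11; y = 11; result = 11

11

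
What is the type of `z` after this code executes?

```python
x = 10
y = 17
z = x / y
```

int / int = float

float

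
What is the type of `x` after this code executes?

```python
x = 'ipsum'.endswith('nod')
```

str.endswith() returns bool

bool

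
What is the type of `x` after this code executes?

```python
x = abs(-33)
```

abs() of int returns int

int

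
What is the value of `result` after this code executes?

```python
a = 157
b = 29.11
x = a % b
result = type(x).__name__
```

a is int; b is float; x is float; result = 'float'

'float'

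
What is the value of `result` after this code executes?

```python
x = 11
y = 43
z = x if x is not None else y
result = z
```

x = 11; y = 43; z = 11; result = 11

11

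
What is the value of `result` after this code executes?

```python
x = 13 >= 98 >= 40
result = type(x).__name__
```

x is bool; result = 'bool'

'bool'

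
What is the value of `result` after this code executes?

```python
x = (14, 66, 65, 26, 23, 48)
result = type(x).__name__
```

x is tuple; result = 'tuple'

'tuple'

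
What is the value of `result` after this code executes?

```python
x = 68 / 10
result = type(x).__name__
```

x is float; result = 'float'

'float'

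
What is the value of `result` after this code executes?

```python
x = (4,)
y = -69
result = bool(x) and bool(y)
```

x = (4,); y = -69; result = True

True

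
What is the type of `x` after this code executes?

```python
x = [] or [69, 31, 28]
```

'or' returns first truthy value (list)

list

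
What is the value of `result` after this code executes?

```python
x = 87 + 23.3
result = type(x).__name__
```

x is float; result = 'float'

'float'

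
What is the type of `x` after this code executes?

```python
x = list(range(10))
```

list(range()) returns list

list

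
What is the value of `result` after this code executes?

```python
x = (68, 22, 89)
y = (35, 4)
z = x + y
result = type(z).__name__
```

x is tuple; y is tuple; z is tuple; result = 'tuple'

'tuple'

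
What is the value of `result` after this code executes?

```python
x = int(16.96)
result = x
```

x = 16; result = 16

16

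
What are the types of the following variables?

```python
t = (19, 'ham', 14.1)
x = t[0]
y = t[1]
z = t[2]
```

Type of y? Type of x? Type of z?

tuple[1] is str; tuple[0] is int; tuple[2] is float

str, int, float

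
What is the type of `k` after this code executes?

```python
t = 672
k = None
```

None has type NoneType

NoneType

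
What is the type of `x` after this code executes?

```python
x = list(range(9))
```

list(range()) returns list

list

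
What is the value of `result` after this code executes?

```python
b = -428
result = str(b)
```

b = -428; result = '-428'

'-428'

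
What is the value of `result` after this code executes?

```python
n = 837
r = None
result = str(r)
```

n = 837; r = None; result = 'None'

'None'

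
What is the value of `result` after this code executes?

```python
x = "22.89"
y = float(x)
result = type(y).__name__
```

x is str; y is float; result = 'float'

'float'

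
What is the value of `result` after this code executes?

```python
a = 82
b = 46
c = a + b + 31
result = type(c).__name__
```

a is int; b is int; c is int; result = 'int'

'int'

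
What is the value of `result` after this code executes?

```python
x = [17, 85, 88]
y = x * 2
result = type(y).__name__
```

x is list; y is list; result = 'list'

'list'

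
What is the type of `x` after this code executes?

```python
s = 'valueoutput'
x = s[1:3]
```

Slicing a str returns str

str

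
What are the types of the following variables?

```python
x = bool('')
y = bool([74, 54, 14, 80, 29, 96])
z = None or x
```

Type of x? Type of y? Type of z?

bool() returns bool; bool() returns bool; None or bool returns the bool

bool, bool, bool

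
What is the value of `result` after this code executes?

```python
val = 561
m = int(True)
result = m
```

val = 561; m = 1; result = 1

1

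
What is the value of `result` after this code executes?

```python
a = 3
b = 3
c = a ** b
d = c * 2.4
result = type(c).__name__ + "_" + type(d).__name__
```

a is int; b is int; c is int; d is float; result = 'int_float'

'int_float'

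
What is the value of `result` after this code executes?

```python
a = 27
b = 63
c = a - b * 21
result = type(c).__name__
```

a is int; b is int; c is int; result = 'int'

'int'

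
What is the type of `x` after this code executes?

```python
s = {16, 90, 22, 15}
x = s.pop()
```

Popping from set[int] returns int

int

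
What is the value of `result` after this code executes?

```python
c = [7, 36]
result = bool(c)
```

c = [7, 36]; result = True

True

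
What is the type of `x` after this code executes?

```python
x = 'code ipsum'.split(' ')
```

str.split() returns list

list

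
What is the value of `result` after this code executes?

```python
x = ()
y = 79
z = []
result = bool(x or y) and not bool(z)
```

x = (); y = 79; z = []; result = True

True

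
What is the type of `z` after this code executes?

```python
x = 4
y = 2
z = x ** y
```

positive int ** positive int = int

int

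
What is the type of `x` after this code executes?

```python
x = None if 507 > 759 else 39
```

507 > 759 is False, so the else branch is taken

int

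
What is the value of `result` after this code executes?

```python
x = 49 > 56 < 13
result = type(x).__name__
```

x is bool; result = 'bool'

'bool'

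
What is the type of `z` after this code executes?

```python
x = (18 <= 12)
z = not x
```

'not' returns bool

bool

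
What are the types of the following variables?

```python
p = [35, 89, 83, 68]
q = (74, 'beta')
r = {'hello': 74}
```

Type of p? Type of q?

p is assigned a list literal (square brackets); q is assigned a tuple (parenthesized, comma-separated values)

list, tuple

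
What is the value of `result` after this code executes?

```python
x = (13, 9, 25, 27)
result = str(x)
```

x = (13, 9, 25, 27); result = '(13, 9, 25, 27)'

'(13, 9, 25, 27)'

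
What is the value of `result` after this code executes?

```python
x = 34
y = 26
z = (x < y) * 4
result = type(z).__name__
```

x is int; y is int; z is int; result = 'int'

'int'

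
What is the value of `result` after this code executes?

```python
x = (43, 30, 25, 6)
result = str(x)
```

x = (43, 30, 25, 6); result = '(43, 30, 25, 6)'

'(43, 30, 25, 6)'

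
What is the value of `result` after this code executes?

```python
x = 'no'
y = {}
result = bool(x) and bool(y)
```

x = 'no'; y = {}; result = False

False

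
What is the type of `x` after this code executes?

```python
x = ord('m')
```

ord() returns int (code point)

int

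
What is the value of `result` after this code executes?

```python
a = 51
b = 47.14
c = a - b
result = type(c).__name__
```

a is int; b is float; c is float; result = 'float'

'float'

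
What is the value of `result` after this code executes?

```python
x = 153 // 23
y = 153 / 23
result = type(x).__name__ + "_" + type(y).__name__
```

x is int; y is float; result = 'int_float'

'int_float'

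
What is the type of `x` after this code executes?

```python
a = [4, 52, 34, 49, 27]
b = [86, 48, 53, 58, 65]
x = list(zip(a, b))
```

list(zip()) returns a list of tuples

list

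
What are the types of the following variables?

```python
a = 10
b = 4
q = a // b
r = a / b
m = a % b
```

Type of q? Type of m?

// returns int; % of ints returns int

int, int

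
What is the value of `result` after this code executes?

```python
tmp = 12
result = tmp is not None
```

tmp = 12; result = True

True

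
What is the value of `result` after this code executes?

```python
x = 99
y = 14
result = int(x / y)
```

x = 99; y = 14; result = 7

7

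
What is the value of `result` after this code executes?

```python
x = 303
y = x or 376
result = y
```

x = 303; y = 303; result = 303

303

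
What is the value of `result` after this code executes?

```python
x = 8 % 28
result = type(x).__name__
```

x is int; result = 'int'

'int'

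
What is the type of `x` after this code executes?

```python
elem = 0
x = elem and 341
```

'and' returns first falsy value (0 is int)

int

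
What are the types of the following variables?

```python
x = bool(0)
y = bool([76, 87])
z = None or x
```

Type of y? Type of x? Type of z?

bool() returns bool; bool() returns bool; None or bool returns the bool

bool, bool, bool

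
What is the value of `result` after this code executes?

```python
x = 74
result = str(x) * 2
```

x = 74; result = '7474'

'7474'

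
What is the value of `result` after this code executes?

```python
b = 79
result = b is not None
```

b = 79; result = True

True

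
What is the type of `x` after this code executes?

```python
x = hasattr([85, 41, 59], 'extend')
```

hasattr() returns bool

bool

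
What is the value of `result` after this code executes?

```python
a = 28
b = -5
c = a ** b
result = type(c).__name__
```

a is int; b is int; c is float; result = 'float'

'float'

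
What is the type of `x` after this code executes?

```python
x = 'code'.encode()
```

str.encode() returns bytes

bytes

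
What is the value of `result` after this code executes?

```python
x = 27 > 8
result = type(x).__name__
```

x is bool; result = 'bool'

'bool'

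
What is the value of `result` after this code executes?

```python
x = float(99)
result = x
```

x = 99.0; result = 99.0

99.0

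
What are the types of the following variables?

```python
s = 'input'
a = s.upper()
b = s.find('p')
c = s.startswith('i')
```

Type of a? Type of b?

upper() returns str; find() returns int

str, int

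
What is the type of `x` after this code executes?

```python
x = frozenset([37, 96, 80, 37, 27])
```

frozenset() returns frozenset

frozenset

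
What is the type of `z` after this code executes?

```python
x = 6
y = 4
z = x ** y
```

positive int ** positive int = int

int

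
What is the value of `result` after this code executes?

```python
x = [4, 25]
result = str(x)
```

x = [4, 25]; result = '[4, 25]'

'[4, 25]'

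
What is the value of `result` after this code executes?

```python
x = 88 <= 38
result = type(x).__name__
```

x is bool; result = 'bool'

'bool'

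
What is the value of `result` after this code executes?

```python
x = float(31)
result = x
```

x = 31.0; result = 31.0

31.0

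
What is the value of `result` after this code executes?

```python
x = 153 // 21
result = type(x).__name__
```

x is int; result = 'int'

'int'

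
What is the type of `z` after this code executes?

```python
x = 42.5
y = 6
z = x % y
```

float % int = float

float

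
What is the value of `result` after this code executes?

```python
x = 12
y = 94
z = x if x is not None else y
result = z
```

x = 12; y = 94; z = 12; result = 12

12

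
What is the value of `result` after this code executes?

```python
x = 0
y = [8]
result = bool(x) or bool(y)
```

x = 0; y = [8]; result = True

True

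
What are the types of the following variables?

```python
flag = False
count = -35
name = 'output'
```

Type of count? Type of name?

count is assigned a bare integer (no decimal point), so it is an int; name is assigned a quoted string literal, so it is a str

int, str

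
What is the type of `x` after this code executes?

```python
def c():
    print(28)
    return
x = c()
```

Bare return returns None

NoneType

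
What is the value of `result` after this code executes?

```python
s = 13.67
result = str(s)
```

s = 13.67; result = '13.67'

'13.67'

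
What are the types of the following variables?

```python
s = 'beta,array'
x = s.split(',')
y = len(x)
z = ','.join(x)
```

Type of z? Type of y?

str.join() returns str; len() returns int

str, int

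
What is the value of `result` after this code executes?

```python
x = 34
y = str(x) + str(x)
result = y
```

x = 34; y = '3434'; result = '3434'

'3434'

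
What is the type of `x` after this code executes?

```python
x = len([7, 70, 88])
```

len() always returns int

int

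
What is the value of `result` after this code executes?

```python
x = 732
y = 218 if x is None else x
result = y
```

x = 732; y = 732; result = 732

732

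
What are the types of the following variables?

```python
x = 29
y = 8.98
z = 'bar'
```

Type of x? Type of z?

x is assigned a bare integer (no decimal point), so it is an int; z is assigned a quoted string literal, so it is a str

int, str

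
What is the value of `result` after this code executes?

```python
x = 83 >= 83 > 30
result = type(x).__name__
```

x is bool; result = 'bool'

'bool'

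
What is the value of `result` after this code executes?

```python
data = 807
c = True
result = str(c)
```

data = 807; c = True; result = 'True'

'True'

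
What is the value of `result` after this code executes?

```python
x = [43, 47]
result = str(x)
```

x = [43, 47]; result = '[43, 47]'

'[43, 47]'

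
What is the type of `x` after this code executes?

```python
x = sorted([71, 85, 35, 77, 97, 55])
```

sorted() always returns list

list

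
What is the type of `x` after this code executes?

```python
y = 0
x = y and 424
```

'and' returns first falsy value (0 is int)

int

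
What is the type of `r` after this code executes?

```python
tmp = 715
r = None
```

None has type NoneType

NoneType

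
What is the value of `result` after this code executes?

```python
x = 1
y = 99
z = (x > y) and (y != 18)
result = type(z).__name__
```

x is int; y is int; z is bool; result = 'bool'

'bool'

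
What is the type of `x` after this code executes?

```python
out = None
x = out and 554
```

'and' returns first falsy value (None)

NoneType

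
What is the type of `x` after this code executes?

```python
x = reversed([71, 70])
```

reversed() on a list returns list_reverseiterator

list_reverseiterator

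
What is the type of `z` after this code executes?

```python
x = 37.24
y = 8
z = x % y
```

float % int = float

float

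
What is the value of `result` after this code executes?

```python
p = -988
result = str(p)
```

p = -988; result = '-988'

'-988'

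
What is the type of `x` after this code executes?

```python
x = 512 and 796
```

'and' with truthy values returns last operand (int)

int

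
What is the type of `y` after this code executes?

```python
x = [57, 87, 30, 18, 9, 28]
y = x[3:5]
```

Slicing a list returns a list

list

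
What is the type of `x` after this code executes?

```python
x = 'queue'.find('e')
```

str.find() returns int index

int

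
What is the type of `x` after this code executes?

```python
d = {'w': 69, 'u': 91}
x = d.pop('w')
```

dict.pop() returns the value

int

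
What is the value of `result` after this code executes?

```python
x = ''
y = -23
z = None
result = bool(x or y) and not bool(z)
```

x = ''; y = -23; z = None; result = True

True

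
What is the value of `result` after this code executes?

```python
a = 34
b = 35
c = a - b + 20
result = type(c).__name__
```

a is int; b is int; c is int; result = 'int'

'int'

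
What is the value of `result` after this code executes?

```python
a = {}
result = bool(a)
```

a = {}; result = False

False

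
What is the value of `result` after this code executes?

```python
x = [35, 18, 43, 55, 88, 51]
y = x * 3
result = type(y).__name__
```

x is list; y is list; result = 'list'

'list'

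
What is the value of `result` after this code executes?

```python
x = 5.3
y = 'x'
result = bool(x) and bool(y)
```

x = 5.3; y = 'x'; result = True

True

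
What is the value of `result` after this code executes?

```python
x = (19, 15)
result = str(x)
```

x = (19, 15); result = '(19, 15)'

'(19, 15)'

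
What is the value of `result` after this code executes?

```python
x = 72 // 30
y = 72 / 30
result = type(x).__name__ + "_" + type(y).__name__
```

x is int; y is float; result = 'int_float'

'int_float'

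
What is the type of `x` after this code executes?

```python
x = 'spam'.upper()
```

str.upper() returns str

str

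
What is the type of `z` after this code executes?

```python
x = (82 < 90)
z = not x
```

'not' returns bool

bool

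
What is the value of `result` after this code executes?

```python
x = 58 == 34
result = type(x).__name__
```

x is bool; result = 'bool'

'bool'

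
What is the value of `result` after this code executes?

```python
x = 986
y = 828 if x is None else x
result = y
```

x = 986; y = 986; result = 986

986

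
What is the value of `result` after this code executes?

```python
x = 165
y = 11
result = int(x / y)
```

x = 165; y = 11; result = 15

15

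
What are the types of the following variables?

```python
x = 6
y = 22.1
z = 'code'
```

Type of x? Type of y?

x is assigned a bare integer (no decimal point), so it is an int; y is assigned a number with a decimal point, so it is a float

int, float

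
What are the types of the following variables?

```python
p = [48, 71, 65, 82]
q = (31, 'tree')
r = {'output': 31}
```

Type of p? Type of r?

p is assigned a list literal (square brackets); r is assigned a dict literal ({key: value})

list, dict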